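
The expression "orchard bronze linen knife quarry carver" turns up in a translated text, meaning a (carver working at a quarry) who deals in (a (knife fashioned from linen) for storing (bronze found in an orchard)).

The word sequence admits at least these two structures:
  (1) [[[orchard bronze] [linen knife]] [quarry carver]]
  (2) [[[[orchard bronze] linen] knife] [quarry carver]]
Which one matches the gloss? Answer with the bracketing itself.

[[[orchard bronze] [linen knife]] [quarry carver]]

The paraphrase's head is the "carver" part ("quarry carver"); its modifier is "orchard bronze linen knife".
That top-level split, carried through the inner groups, gives [[[orchard bronze] [linen knife]] [quarry carver]].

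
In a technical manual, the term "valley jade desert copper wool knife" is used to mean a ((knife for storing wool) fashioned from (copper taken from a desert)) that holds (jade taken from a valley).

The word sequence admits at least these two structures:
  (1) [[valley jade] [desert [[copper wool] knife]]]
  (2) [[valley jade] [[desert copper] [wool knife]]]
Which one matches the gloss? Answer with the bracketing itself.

The paraphrase's head is the "knife" part ("desert copper wool knife"); its modifier is "valley jade".
That top-level split, carried through the inner groups, gives [[valley jade] [[desert copper] [wool knife]]].

[[valley jade] [[desert copper] [wool knife]]]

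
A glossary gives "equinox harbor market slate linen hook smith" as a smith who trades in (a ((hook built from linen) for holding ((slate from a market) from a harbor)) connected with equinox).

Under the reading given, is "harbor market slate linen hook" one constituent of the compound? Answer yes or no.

The paraphrase groups the words so that "harbor market slate linen hook" is one unit: it corresponds to a single parenthesized sub-phrase.
The full structure is [[equinox [[harbor [market slate]] [linen hook]]] smith], in which [harbor market slate linen hook] is a constituent.

yes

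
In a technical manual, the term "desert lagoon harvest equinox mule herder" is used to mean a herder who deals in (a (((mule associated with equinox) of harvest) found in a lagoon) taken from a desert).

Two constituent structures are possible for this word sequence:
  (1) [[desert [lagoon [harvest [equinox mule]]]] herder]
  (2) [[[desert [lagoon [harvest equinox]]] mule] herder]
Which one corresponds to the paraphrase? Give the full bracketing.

[[desert [lagoon [harvest [equinox mule]]]] herder]

The paraphrase's head is the "herder" part ("herder"); its modifier is "desert lagoon harvest equinox mule".
That top-level split, carried through the inner groups, gives [[desert [lagoon [harvest [equinox mule]]]] herder].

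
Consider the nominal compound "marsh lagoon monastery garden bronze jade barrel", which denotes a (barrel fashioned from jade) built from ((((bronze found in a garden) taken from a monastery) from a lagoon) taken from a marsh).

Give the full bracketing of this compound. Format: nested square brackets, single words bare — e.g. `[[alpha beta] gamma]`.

[[marsh [lagoon [monastery [garden bronze]]]] [jade barrel]]

Whole compound: head "barrel" (specifically "jade barrel"), modifier "marsh lagoon monastery garden bronze".
"marsh lagoon monastery garden bronze" → head "bronze" (specifically "lagoon monastery garden bronze"), modifier "marsh".
"lagoon monastery garden bronze" → head "bronze" (specifically "monastery garden bronze"), modifier "lagoon".
"monastery garden bronze" → head "bronze" (specifically "garden bronze"), modifier "monastery".
"garden bronze" → head "bronze", modifier "garden".
"jade barrel" → head "barrel", modifier "jade".
Putting it together: [[marsh [lagoon [monastery [garden bronze]]]] [jade barrel]].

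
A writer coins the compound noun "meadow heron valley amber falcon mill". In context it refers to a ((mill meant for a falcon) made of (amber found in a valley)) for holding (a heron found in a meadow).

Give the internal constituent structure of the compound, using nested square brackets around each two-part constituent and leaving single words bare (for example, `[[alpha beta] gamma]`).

Whole compound: head "mill" (specifically "valley amber falcon mill"), modifier "meadow heron".
Within "meadow heron", the head is "heron" and the modifier is "meadow".
Within "valley amber falcon mill", the head is "mill" (specifically "falcon mill") and the modifier is "valley amber".
Within "valley amber", the head is "amber" and the modifier is "valley".
Within "falcon mill", the head is "mill" and the modifier is "falcon".
Assembled: [[meadow heron] [[valley amber] [falcon mill]]].

[[meadow heron] [[valley amber] [falcon mill]]]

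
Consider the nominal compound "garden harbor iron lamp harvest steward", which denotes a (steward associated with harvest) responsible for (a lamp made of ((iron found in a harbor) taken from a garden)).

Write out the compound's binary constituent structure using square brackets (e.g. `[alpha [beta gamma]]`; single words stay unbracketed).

Whole compound: head "steward" (specifically "harvest steward"), modifier "garden harbor iron lamp".
Inside "garden harbor iron lamp": head "lamp", modifier "garden harbor iron".
Inside "garden harbor iron": head "iron" (specifically "harbor iron"), modifier "garden".
Inside "harbor iron": head "iron", modifier "harbor".
Inside "harvest steward": head "steward", modifier "harvest".
Assembled: [[[garden [harbor iron]] lamp] [harvest steward]].

[[[garden [harbor iron]] lamp] [harvest steward]]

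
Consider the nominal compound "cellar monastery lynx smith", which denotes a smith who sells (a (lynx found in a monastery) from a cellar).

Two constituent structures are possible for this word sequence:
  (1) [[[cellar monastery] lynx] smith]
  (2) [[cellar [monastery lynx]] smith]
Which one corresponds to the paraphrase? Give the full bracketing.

[[cellar [monastery lynx]] smith]

The paraphrase's head is the "smith" part ("smith"); its modifier is "cellar monastery lynx".
That top-level split, carried through the inner groups, gives [[cellar [monastery lynx]] smith].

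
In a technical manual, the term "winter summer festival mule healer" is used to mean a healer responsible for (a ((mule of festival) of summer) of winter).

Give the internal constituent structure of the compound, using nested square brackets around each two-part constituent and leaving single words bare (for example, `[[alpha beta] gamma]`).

[[winter [summer [festival mule]]] healer]

Whole compound: head "healer", modifier "winter summer festival mule".
"winter summer festival mule" → head "mule" (specifically "summer festival mule"), modifier "winter".
"summer festival mule" → head "mule" (specifically "festival mule"), modifier "summer".
"festival mule" → head "mule", modifier "festival".
Assembled: [[winter [summer [festival mule]]] healer].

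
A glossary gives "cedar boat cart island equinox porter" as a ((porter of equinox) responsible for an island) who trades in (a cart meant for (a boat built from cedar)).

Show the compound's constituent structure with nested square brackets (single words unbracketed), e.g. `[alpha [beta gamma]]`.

[[[cedar boat] cart] [island [equinox porter]]]

Overall it is a kind of porter (specifically "island equinox porter"); the modifier is "cedar boat cart".
Inside "cedar boat cart": head "cart", modifier "cedar boat".
Inside "cedar boat": head "boat", modifier "cedar".
Inside "island equinox porter": head "porter" (specifically "equinox porter"), modifier "island".
Inside "equinox porter": head "porter", modifier "equinox".
Putting it together: [[[cedar boat] cart] [island [equinox porter]]].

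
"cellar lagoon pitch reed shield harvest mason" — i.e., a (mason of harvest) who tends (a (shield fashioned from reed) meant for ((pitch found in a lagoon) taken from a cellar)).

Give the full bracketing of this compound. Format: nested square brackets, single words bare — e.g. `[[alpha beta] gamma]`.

Whole compound: head "mason" (specifically "harvest mason"), modifier "cellar lagoon pitch reed shield".
"cellar lagoon pitch reed shield" → head "shield" (specifically "reed shield"), modifier "cellar lagoon pitch".
"cellar lagoon pitch" → head "pitch" (specifically "lagoon pitch"), modifier "cellar".
"lagoon pitch" → head "pitch", modifier "lagoon".
"reed shield" → head "shield", modifier "reed".
"harvest mason" → head "mason", modifier "harvest".
Putting it together: [[[cellar [lagoon pitch]] [reed shield]] [harvest mason]].

[[[cellar [lagoon pitch]] [reed shield]] [harvest mason]]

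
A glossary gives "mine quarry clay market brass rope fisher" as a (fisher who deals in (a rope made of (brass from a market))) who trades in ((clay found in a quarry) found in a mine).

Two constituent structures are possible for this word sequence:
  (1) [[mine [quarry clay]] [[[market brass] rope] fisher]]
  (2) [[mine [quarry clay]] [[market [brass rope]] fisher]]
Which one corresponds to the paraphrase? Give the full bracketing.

[[mine [quarry clay]] [[[market brass] rope] fisher]]

The paraphrase's head is the "fisher" part ("market brass rope fisher"); its modifier is "mine quarry clay".
That top-level split, carried through the inner groups, gives [[mine [quarry clay]] [[[market brass] rope] fisher]].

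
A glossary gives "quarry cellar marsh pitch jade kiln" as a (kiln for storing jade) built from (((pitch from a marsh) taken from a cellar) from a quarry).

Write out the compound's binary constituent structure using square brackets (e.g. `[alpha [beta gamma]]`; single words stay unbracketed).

Overall it is a kind of kiln (specifically "jade kiln"); the modifier is "quarry cellar marsh pitch".
Inside "quarry cellar marsh pitch": head "pitch" (specifically "cellar marsh pitch"), modifier "quarry".
Inside "cellar marsh pitch": head "pitch" (specifically "marsh pitch"), modifier "cellar".
Inside "marsh pitch": head "pitch", modifier "marsh".
Inside "jade kiln": head "kiln", modifier "jade".
So the structure is [[quarry [cellar [marsh pitch]]] [jade kiln]].

[[quarry [cellar [marsh pitch]]] [jade kiln]]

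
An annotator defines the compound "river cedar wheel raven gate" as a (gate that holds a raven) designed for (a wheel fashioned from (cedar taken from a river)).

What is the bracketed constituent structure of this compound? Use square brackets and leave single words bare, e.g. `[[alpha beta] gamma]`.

[[[river cedar] wheel] [raven gate]]

Whole compound: head "gate" (specifically "raven gate"), modifier "river cedar wheel".
Inside "river cedar wheel": head "wheel", modifier "river cedar".
Inside "river cedar": head "cedar", modifier "river".
Inside "raven gate": head "gate", modifier "raven".
Putting it together: [[[river cedar] wheel] [raven gate]].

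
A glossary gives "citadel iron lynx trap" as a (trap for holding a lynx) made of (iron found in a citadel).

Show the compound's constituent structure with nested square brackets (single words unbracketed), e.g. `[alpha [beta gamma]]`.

Overall it is a kind of trap (specifically "lynx trap"); the modifier is "citadel iron".
Inside "citadel iron": head "iron", modifier "citadel".
Inside "lynx trap": head "trap", modifier "lynx".
Putting it together: [[citadel iron] [lynx trap]].

[[citadel iron] [lynx trap]]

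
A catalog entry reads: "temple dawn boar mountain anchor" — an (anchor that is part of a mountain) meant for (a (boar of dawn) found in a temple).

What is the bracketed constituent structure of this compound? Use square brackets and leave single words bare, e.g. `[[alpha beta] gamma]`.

Whole compound: head "anchor" (specifically "mountain anchor"), modifier "temple dawn boar".
"temple dawn boar" → head "boar" (specifically "dawn boar"), modifier "temple".
"dawn boar" → head "boar", modifier "dawn".
"mountain anchor" → head "anchor", modifier "mountain".
So the structure is [[temple [dawn boar]] [mountain anchor]].

[[temple [dawn boar]] [mountain anchor]]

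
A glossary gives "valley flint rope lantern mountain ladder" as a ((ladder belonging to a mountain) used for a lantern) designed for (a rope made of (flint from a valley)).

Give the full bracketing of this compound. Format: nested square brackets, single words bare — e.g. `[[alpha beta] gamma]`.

Overall it is a kind of ladder (specifically "lantern mountain ladder"); the modifier is "valley flint rope".
"valley flint rope" → head "rope", modifier "valley flint".
"valley flint" → head "flint", modifier "valley".
"lantern mountain ladder" → head "ladder" (specifically "mountain ladder"), modifier "lantern".
"mountain ladder" → head "ladder", modifier "mountain".
So the structure is [[[valley flint] rope] [lantern [mountain ladder]]].

[[[valley flint] rope] [lantern [mountain ladder]]]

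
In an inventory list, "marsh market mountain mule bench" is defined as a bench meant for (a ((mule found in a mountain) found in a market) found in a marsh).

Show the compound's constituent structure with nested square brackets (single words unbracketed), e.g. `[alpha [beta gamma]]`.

[[marsh [market [mountain mule]]] bench]

Whole compound: head "bench", modifier "marsh market mountain mule".
Inside "marsh market mountain mule": head "mule" (specifically "market mountain mule"), modifier "marsh".
Inside "market mountain mule": head "mule" (specifically "mountain mule"), modifier "market".
Inside "mountain mule": head "mule", modifier "mountain".
So the structure is [[marsh [market [mountain mule]]] bench].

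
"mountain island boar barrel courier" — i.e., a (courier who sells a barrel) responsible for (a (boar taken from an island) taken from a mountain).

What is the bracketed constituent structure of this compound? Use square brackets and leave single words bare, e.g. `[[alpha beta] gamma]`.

At the top level: head "courier" (specifically "barrel courier"); modifier "mountain island boar".
Within "mountain island boar", the head is "boar" (specifically "island boar") and the modifier is "mountain".
Within "island boar", the head is "boar" and the modifier is "island".
Within "barrel courier", the head is "courier" and the modifier is "barrel".
Putting it together: [[mountain [island boar]] [barrel courier]].

[[mountain [island boar]] [barrel courier]]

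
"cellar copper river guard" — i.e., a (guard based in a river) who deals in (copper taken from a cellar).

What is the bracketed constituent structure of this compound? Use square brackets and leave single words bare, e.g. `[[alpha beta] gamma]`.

[[cellar copper] [river guard]]

At the top level: head "guard" (specifically "river guard"); modifier "cellar copper".
Within "cellar copper", the head is "copper" and the modifier is "cellar".
Within "river guard", the head is "guard" and the modifier is "river".
So the structure is [[cellar copper] [river guard]].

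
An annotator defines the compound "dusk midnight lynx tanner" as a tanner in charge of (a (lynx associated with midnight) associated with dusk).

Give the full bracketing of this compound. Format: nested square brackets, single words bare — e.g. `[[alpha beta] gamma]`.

[[dusk [midnight lynx]] tanner]

Overall it is a kind of tanner; the modifier is "dusk midnight lynx".
"dusk midnight lynx" → head "lynx" (specifically "midnight lynx"), modifier "dusk".
"midnight lynx" → head "lynx", modifier "midnight".
Assembled: [[dusk [midnight lynx]] tanner].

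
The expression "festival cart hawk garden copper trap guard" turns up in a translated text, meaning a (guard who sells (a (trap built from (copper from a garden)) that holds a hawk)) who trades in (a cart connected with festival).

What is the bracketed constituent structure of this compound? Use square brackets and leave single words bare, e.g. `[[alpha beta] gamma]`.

The outermost head in the paraphrase is "guard" (specifically "hawk garden copper trap guard"), modified by "festival cart".
"festival cart" → head "cart", modifier "festival".
"hawk garden copper trap guard" → head "guard", modifier "hawk garden copper trap".
"hawk garden copper trap" → head "trap" (specifically "garden copper trap"), modifier "hawk".
"garden copper trap" → head "trap", modifier "garden copper".
"garden copper" → head "copper", modifier "garden".
Putting it together: [[festival cart] [[hawk [[garden copper] trap]] guard]].

[[festival cart] [[hawk [[garden copper] trap]] guard]]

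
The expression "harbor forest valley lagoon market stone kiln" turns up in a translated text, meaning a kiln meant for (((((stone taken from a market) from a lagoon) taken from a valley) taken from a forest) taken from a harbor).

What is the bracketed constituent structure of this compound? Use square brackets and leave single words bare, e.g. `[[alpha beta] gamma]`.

[[harbor [forest [valley [lagoon [market stone]]]]] kiln]

Whole compound: head "kiln", modifier "harbor forest valley lagoon market stone".
Inside "harbor forest valley lagoon market stone": head "stone" (specifically "forest valley lagoon market stone"), modifier "harbor".
Inside "forest valley lagoon market stone": head "stone" (specifically "valley lagoon market stone"), modifier "forest".
Inside "valley lagoon market stone": head "stone" (specifically "lagoon market stone"), modifier "valley".
Inside "lagoon market stone": head "stone" (specifically "market stone"), modifier "lagoon".
Inside "market stone": head "stone", modifier "market".
Putting it together: [[harbor [forest [valley [lagoon [market stone]]]]] kiln].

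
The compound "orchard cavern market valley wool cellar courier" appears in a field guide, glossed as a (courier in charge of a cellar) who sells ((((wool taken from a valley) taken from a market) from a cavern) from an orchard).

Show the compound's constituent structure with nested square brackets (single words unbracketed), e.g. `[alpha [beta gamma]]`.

[[orchard [cavern [market [valley wool]]]] [cellar courier]]

At the top level: head "courier" (specifically "cellar courier"); modifier "orchard cavern market valley wool".
"orchard cavern market valley wool" → head "wool" (specifically "cavern market valley wool"), modifier "orchard".
"cavern market valley wool" → head "wool" (specifically "market valley wool"), modifier "cavern".
"market valley wool" → head "wool" (specifically "valley wool"), modifier "market".
"valley wool" → head "wool", modifier "valley".
"cellar courier" → head "courier", modifier "cellar".
So the structure is [[orchard [cavern [market [valley wool]]]] [cellar courier]].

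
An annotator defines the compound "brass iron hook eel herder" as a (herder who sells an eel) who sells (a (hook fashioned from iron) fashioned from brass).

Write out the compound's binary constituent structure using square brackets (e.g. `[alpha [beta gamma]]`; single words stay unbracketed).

Whole compound: head "herder" (specifically "eel herder"), modifier "brass iron hook".
Inside "brass iron hook": head "hook" (specifically "iron hook"), modifier "brass".
Inside "iron hook": head "hook", modifier "iron".
Inside "eel herder": head "herder", modifier "eel".
Putting it together: [[brass [iron hook]] [eel herder]].

[[brass [iron hook]] [eel herder]]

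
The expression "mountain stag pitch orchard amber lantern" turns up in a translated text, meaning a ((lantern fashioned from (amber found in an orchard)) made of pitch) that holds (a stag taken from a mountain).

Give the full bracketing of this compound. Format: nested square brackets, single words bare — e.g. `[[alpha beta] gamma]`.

[[mountain stag] [pitch [[orchard amber] lantern]]]

Overall it is a kind of lantern (specifically "pitch orchard amber lantern"); the modifier is "mountain stag".
"mountain stag" → head "stag", modifier "mountain".
"pitch orchard amber lantern" → head "lantern" (specifically "orchard amber lantern"), modifier "pitch".
"orchard amber lantern" → head "lantern", modifier "orchard amber".
"orchard amber" → head "amber", modifier "orchard".
So the structure is [[mountain stag] [pitch [[orchard amber] lantern]]].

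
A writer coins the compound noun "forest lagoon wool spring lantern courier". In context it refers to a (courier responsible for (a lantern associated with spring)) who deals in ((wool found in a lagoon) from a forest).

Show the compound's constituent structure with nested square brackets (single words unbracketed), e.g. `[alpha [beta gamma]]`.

At the top level: head "courier" (specifically "spring lantern courier"); modifier "forest lagoon wool".
"forest lagoon wool" → head "wool" (specifically "lagoon wool"), modifier "forest".
"lagoon wool" → head "wool", modifier "lagoon".
"spring lantern courier" → head "courier", modifier "spring lantern".
"spring lantern" → head "lantern", modifier "spring".
Putting it together: [[forest [lagoon wool]] [[spring lantern] courier]].

[[forest [lagoon wool]] [[spring lantern] courier]]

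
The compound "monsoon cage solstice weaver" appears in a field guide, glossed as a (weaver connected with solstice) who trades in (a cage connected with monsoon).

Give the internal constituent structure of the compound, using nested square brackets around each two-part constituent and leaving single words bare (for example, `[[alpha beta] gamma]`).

[[monsoon cage] [solstice weaver]]

Whole compound: head "weaver" (specifically "solstice weaver"), modifier "monsoon cage".
Within "monsoon cage", the head is "cage" and the modifier is "monsoon".
Within "solstice weaver", the head is "weaver" and the modifier is "solstice".
Putting it together: [[monsoon cage] [solstice weaver]].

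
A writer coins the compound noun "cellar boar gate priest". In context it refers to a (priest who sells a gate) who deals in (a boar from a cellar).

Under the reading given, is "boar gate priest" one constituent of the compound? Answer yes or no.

The top-level split is [cellar boar] [gate priest]; the full structure is [[cellar boar] [gate priest]].
"boar gate priest" straddles a constituent boundary, so it is not a single unit.

no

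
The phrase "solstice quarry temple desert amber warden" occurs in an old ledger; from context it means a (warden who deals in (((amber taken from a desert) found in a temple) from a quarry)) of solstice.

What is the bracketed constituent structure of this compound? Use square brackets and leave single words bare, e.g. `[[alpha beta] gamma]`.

The outermost head in the paraphrase is "warden" (specifically "quarry temple desert amber warden"), modified by "solstice".
Within "quarry temple desert amber warden", the head is "warden" and the modifier is "quarry temple desert amber".
Within "quarry temple desert amber", the head is "amber" (specifically "temple desert amber") and the modifier is "quarry".
Within "temple desert amber", the head is "amber" (specifically "desert amber") and the modifier is "temple".
Within "desert amber", the head is "amber" and the modifier is "desert".
Assembled: [solstice [[quarry [temple [desert amber]]] warden]].

[solstice [[quarry [temple [desert amber]]] warden]]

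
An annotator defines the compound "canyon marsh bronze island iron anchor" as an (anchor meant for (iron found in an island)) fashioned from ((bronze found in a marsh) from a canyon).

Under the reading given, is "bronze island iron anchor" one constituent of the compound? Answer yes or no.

no

The top-level split is [canyon marsh bronze] [island iron anchor]; the full structure is [[canyon [marsh bronze]] [[island iron] anchor]].
"bronze island iron anchor" straddles a constituent boundary, so it is not a single unit.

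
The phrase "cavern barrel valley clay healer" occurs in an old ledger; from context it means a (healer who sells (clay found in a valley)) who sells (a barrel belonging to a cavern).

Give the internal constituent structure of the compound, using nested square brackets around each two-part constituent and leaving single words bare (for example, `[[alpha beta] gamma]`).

Whole compound: head "healer" (specifically "valley clay healer"), modifier "cavern barrel".
"cavern barrel" → head "barrel", modifier "cavern".
"valley clay healer" → head "healer", modifier "valley clay".
"valley clay" → head "clay", modifier "valley".
Assembled: [[cavern barrel] [[valley clay] healer]].

[[cavern barrel] [[valley clay] healer]]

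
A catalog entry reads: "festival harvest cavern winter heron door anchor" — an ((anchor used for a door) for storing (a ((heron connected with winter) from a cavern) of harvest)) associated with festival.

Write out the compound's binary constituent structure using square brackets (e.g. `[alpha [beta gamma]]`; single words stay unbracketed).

[festival [[harvest [cavern [winter heron]]] [door anchor]]]

At the top level: head "anchor" (specifically "harvest cavern winter heron door anchor"); modifier "festival".
Within "harvest cavern winter heron door anchor", the head is "anchor" (specifically "door anchor") and the modifier is "harvest cavern winter heron".
Within "harvest cavern winter heron", the head is "heron" (specifically "cavern winter heron") and the modifier is "harvest".
Within "cavern winter heron", the head is "heron" (specifically "winter heron") and the modifier is "cavern".
Within "winter heron", the head is "heron" and the modifier is "winter".
Within "door anchor", the head is "anchor" and the modifier is "door".
Assembled: [festival [[harvest [cavern [winter heron]]] [door anchor]]].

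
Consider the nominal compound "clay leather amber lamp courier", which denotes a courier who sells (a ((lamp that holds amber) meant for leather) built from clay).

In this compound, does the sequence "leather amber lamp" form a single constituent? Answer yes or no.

yes

The paraphrase groups the words so that "leather amber lamp" is one unit: it corresponds to a single parenthesized sub-phrase.
The full structure is [[clay [leather [amber lamp]]] courier], in which [leather amber lamp] is a constituent.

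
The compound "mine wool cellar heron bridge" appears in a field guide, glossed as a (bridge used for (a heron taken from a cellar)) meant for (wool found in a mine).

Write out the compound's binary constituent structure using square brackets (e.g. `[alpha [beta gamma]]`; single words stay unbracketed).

Overall it is a kind of bridge (specifically "cellar heron bridge"); the modifier is "mine wool".
"mine wool" → head "wool", modifier "mine".
"cellar heron bridge" → head "bridge", modifier "cellar heron".
"cellar heron" → head "heron", modifier "cellar".
Assembled: [[mine wool] [[cellar heron] bridge]].

[[mine wool] [[cellar heron] bridge]]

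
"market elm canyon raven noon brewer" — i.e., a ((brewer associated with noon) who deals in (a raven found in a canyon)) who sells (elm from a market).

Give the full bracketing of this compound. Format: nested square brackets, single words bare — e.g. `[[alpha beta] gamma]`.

The outermost head in the paraphrase is "brewer" (specifically "canyon raven noon brewer"), modified by "market elm".
Inside "market elm": head "elm", modifier "market".
Inside "canyon raven noon brewer": head "brewer" (specifically "noon brewer"), modifier "canyon raven".
Inside "canyon raven": head "raven", modifier "canyon".
Inside "noon brewer": head "brewer", modifier "noon".
Putting it together: [[market elm] [[canyon raven] [noon brewer]]].

[[market elm] [[canyon raven] [noon brewer]]]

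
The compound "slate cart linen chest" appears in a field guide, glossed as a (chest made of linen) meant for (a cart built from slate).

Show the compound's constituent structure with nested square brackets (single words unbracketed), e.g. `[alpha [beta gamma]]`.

[[slate cart] [linen chest]]

Overall it is a kind of chest (specifically "linen chest"); the modifier is "slate cart".
Within "slate cart", the head is "cart" and the modifier is "slate".
Within "linen chest", the head is "chest" and the modifier is "linen".
Putting it together: [[slate cart] [linen chest]].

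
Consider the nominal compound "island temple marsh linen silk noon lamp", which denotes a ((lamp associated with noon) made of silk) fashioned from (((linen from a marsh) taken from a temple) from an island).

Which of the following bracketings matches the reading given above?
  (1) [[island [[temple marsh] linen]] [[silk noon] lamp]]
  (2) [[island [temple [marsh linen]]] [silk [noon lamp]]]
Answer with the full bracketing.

The paraphrase's head is the "lamp" part ("silk noon lamp"); its modifier is "island temple marsh linen".
That top-level split, carried through the inner groups, gives [[island [temple [marsh linen]]] [silk [noon lamp]]].

[[island [temple [marsh linen]]] [silk [noon lamp]]]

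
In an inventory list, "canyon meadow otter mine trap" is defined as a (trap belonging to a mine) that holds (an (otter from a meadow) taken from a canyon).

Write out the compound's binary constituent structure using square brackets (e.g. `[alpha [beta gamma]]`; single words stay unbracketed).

The outermost head in the paraphrase is "trap" (specifically "mine trap"), modified by "canyon meadow otter".
Within "canyon meadow otter", the head is "otter" (specifically "meadow otter") and the modifier is "canyon".
Within "meadow otter", the head is "otter" and the modifier is "meadow".
Within "mine trap", the head is "trap" and the modifier is "mine".
Putting it together: [[canyon [meadow otter]] [mine trap]].

[[canyon [meadow otter]] [mine trap]]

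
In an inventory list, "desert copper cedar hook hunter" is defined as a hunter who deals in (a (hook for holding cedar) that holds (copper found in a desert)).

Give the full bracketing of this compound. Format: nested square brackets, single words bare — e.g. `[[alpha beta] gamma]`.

[[[desert copper] [cedar hook]] hunter]

Overall it is a kind of hunter; the modifier is "desert copper cedar hook".
Inside "desert copper cedar hook": head "hook" (specifically "cedar hook"), modifier "desert copper".
Inside "desert copper": head "copper", modifier "desert".
Inside "cedar hook": head "hook", modifier "cedar".
Assembled: [[[desert copper] [cedar hook]] hunter].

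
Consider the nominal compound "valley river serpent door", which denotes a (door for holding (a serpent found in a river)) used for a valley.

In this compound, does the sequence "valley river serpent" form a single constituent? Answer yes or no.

The top-level split is [valley] [river serpent door]; the full structure is [valley [[river serpent] door]].
"valley river serpent" straddles a constituent boundary, so it is not a single unit.

no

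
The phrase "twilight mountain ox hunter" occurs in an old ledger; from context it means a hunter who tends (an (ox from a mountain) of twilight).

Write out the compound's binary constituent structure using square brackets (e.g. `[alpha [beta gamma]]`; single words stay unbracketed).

Overall it is a kind of hunter; the modifier is "twilight mountain ox".
Within "twilight mountain ox", the head is "ox" (specifically "mountain ox") and the modifier is "twilight".
Within "mountain ox", the head is "ox" and the modifier is "mountain".
Putting it together: [[twilight [mountain ox]] hunter].

[[twilight [mountain ox]] hunter]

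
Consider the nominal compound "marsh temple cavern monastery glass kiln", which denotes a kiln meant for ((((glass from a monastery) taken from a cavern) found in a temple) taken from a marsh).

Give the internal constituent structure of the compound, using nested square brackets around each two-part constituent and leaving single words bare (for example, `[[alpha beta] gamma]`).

The outermost head in the paraphrase is "kiln", modified by "marsh temple cavern monastery glass".
Within "marsh temple cavern monastery glass", the head is "glass" (specifically "temple cavern monastery glass") and the modifier is "marsh".
Within "temple cavern monastery glass", the head is "glass" (specifically "cavern monastery glass") and the modifier is "temple".
Within "cavern monastery glass", the head is "glass" (specifically "monastery glass") and the modifier is "cavern".
Within "monastery glass", the head is "glass" and the modifier is "monastery".
Putting it together: [[marsh [temple [cavern [monastery glass]]]] kiln].

[[marsh [temple [cavern [monastery glass]]]] kiln]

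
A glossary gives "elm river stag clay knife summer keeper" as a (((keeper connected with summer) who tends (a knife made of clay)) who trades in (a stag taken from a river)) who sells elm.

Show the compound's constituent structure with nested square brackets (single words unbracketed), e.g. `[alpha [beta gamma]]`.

[elm [[river stag] [[clay knife] [summer keeper]]]]

The outermost head in the paraphrase is "keeper" (specifically "river stag clay knife summer keeper"), modified by "elm".
"river stag clay knife summer keeper" → head "keeper" (specifically "clay knife summer keeper"), modifier "river stag".
"river stag" → head "stag", modifier "river".
"clay knife summer keeper" → head "keeper" (specifically "summer keeper"), modifier "clay knife".
"clay knife" → head "knife", modifier "clay".
"summer keeper" → head "keeper", modifier "summer".
Assembled: [elm [[river stag] [[clay knife] [summer keeper]]]].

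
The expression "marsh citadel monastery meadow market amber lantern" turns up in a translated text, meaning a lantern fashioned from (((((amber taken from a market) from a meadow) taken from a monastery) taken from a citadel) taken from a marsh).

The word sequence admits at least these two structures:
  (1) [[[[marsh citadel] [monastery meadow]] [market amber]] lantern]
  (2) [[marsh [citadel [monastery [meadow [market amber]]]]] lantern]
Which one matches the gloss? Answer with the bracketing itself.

[[marsh [citadel [monastery [meadow [market amber]]]]] lantern]

The paraphrase's head is the "lantern" part ("lantern"); its modifier is "marsh citadel monastery meadow market amber".
That top-level split, carried through the inner groups, gives [[marsh [citadel [monastery [meadow [market amber]]]]] lantern].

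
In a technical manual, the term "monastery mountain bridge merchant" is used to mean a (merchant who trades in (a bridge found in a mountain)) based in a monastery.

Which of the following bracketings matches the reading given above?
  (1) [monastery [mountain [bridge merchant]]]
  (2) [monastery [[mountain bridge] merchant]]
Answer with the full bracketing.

The paraphrase's head is the "merchant" part ("mountain bridge merchant"); its modifier is "monastery".
That top-level split, carried through the inner groups, gives [monastery [[mountain bridge] merchant]].

[monastery [[mountain bridge] merchant]]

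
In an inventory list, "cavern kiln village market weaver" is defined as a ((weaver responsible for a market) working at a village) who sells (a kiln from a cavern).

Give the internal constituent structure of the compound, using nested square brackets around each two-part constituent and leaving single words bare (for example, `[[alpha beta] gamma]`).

At the top level: head "weaver" (specifically "village market weaver"); modifier "cavern kiln".
"cavern kiln" → head "kiln", modifier "cavern".
"village market weaver" → head "weaver" (specifically "market weaver"), modifier "village".
"market weaver" → head "weaver", modifier "market".
So the structure is [[cavern kiln] [village [market weaver]]].

[[cavern kiln] [village [market weaver]]]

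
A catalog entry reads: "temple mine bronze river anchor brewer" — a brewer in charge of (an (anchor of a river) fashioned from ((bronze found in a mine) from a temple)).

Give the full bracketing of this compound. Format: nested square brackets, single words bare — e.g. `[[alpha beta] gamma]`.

[[[temple [mine bronze]] [river anchor]] brewer]

The outermost head in the paraphrase is "brewer", modified by "temple mine bronze river anchor".
Inside "temple mine bronze river anchor": head "anchor" (specifically "river anchor"), modifier "temple mine bronze".
Inside "temple mine bronze": head "bronze" (specifically "mine bronze"), modifier "temple".
Inside "mine bronze": head "bronze", modifier "mine".
Inside "river anchor": head "anchor", modifier "river".
Putting it together: [[[temple [mine bronze]] [river anchor]] brewer].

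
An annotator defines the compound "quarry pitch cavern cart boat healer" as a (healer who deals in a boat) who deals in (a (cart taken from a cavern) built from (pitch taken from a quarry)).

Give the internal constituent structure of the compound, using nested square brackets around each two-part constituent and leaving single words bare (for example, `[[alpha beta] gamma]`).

[[[quarry pitch] [cavern cart]] [boat healer]]

Overall it is a kind of healer (specifically "boat healer"); the modifier is "quarry pitch cavern cart".
Within "quarry pitch cavern cart", the head is "cart" (specifically "cavern cart") and the modifier is "quarry pitch".
Within "quarry pitch", the head is "pitch" and the modifier is "quarry".
Within "cavern cart", the head is "cart" and the modifier is "cavern".
Within "boat healer", the head is "healer" and the modifier is "boat".
Assembled: [[[quarry pitch] [cavern cart]] [boat healer]].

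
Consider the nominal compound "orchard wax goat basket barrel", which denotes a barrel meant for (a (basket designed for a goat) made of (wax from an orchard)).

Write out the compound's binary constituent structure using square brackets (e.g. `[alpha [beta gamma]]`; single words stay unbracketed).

The outermost head in the paraphrase is "barrel", modified by "orchard wax goat basket".
Inside "orchard wax goat basket": head "basket" (specifically "goat basket"), modifier "orchard wax".
Inside "orchard wax": head "wax", modifier "orchard".
Inside "goat basket": head "basket", modifier "goat".
Assembled: [[[orchard wax] [goat basket]] barrel].

[[[orchard wax] [goat basket]] barrel]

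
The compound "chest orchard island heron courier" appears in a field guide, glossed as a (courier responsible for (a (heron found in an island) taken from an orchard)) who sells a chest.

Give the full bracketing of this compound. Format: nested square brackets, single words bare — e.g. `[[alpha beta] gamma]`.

The outermost head in the paraphrase is "courier" (specifically "orchard island heron courier"), modified by "chest".
"orchard island heron courier" → head "courier", modifier "orchard island heron".
"orchard island heron" → head "heron" (specifically "island heron"), modifier "orchard".
"island heron" → head "heron", modifier "island".
Putting it together: [chest [[orchard [island heron]] courier]].

[chest [[orchard [island heron]] courier]]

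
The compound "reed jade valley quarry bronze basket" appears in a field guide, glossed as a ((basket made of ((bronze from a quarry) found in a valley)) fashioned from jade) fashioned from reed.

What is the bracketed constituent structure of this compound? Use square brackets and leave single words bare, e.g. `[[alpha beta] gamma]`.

At the top level: head "basket" (specifically "jade valley quarry bronze basket"); modifier "reed".
Within "jade valley quarry bronze basket", the head is "basket" (specifically "valley quarry bronze basket") and the modifier is "jade".
Within "valley quarry bronze basket", the head is "basket" and the modifier is "valley quarry bronze".
Within "valley quarry bronze", the head is "bronze" (specifically "quarry bronze") and the modifier is "valley".
Within "quarry bronze", the head is "bronze" and the modifier is "quarry".
Putting it together: [reed [jade [[valley [quarry bronze]] basket]]].

[reed [jade [[valley [quarry bronze]] basket]]]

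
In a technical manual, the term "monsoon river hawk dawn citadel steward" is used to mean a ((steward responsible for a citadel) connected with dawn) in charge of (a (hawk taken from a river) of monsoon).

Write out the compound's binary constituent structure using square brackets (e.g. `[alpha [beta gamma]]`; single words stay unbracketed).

[[monsoon [river hawk]] [dawn [citadel steward]]]

Overall it is a kind of steward (specifically "dawn citadel steward"); the modifier is "monsoon river hawk".
Inside "monsoon river hawk": head "hawk" (specifically "river hawk"), modifier "monsoon".
Inside "river hawk": head "hawk", modifier "river".
Inside "dawn citadel steward": head "steward" (specifically "citadel steward"), modifier "dawn".
Inside "citadel steward": head "steward", modifier "citadel".
Putting it together: [[monsoon [river hawk]] [dawn [citadel steward]]].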